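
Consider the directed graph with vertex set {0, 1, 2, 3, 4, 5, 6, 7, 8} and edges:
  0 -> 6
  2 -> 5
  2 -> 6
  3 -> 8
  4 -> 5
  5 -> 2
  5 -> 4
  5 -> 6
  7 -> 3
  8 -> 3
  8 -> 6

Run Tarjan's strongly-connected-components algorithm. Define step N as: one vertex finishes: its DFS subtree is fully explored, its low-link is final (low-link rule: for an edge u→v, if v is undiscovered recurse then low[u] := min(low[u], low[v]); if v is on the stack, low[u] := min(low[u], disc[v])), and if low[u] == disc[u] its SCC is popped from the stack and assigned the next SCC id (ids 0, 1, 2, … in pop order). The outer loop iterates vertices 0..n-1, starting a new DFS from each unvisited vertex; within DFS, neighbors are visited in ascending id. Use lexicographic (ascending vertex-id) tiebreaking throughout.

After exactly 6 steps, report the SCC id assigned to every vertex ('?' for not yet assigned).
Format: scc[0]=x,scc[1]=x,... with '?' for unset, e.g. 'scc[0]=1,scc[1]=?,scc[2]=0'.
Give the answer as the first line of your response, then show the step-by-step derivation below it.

scc[0]=1,scc[1]=2,scc[2]=3,scc[3]=?,scc[4]=3,scc[5]=3,scc[6]=0,scc[7]=?,scc[8]=?

step 1: low=(low[0]=0,low[1]=?,low[2]=?,low[3]=?,low[4]=?,low[5]=?,low[6]=1,low[7]=?,low[8]=?); scc=(scc[0]=?,scc[1]=?,scc[2]=?,scc[3]=?,scc[4]=?,scc[5]=?,scc[6]=0,scc[7]=?,scc[8]=?)
step 2: low=(low[0]=0,low[1]=?,low[2]=?,low[3]=?,low[4]=?,low[5]=?,low[6]=1,low[7]=?,low[8]=?); scc=(scc[0]=1,scc[1]=?,scc[2]=?,scc[3]=?,scc[4]=?,scc[5]=?,scc[6]=0,scc[7]=?,scc[8]=?)
step 3: low=(low[0]=0,low[1]=2,low[2]=?,low[3]=?,low[4]=?,low[5]=?,low[6]=1,low[7]=?,low[8]=?); scc=(scc[0]=1,scc[1]=2,scc[2]=?,scc[3]=?,scc[4]=?,scc[5]=?,scc[6]=0,scc[7]=?,scc[8]=?)
step 4: low=(low[0]=0,low[1]=2,low[2]=3,low[3]=?,low[4]=4,low[5]=3,low[6]=1,low[7]=?,low[8]=?); scc=(scc[0]=1,scc[1]=2,scc[2]=?,scc[3]=?,scc[4]=?,scc[5]=?,scc[6]=0,scc[7]=?,scc[8]=?)
step 5: low=(low[0]=0,low[1]=2,low[2]=3,low[3]=?,low[4]=4,low[5]=3,low[6]=1,low[7]=?,low[8]=?); scc=(scc[0]=1,scc[1]=2,scc[2]=?,scc[3]=?,scc[4]=?,scc[5]=?,scc[6]=0,scc[7]=?,scc[8]=?)
step 6: low=(low[0]=0,low[1]=2,low[2]=3,low[3]=?,low[4]=4,low[5]=3,low[6]=1,low[7]=?,low[8]=?); scc=(scc[0]=1,scc[1]=2,scc[2]=3,scc[3]=?,scc[4]=3,scc[5]=3,scc[6]=0,scc[7]=?,scc[8]=?)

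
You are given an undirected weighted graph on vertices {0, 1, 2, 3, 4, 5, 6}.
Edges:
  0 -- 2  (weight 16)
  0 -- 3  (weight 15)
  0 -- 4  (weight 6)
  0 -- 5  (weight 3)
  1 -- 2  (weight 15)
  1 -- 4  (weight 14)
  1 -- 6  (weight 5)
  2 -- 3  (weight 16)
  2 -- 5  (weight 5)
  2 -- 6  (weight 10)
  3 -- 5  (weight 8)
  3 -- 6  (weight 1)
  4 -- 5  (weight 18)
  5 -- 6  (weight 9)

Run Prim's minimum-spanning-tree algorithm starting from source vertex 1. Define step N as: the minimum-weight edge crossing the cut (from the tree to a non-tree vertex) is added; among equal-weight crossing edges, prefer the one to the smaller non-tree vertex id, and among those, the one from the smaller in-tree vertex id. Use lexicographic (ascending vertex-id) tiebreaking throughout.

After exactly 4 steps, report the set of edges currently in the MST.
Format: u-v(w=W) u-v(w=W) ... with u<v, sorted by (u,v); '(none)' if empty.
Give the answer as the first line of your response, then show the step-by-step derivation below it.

0-5(w=3) 1-6(w=5) 3-5(w=8) 3-6(w=1)

step 1: add edge 1-6 (w=5); MST = {1-6(w=5)}
step 2: add edge 3-6 (w=1); MST = {1-6(w=5) 3-6(w=1)}
step 3: add edge 3-5 (w=8); MST = {1-6(w=5) 3-5(w=8) 3-6(w=1)}
step 4: add edge 0-5 (w=3); MST = {0-5(w=3) 1-6(w=5) 3-5(w=8) 3-6(w=1)}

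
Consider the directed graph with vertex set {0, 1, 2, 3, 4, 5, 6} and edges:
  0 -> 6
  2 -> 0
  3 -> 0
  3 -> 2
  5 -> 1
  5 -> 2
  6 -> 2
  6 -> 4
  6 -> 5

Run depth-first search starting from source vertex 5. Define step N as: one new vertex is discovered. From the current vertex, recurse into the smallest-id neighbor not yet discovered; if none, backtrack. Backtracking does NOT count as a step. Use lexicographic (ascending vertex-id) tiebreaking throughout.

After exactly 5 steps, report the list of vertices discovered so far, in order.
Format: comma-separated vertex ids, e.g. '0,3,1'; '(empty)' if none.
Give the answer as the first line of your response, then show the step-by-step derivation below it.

5,1,2,0,6

step 1: discover 5; path=5; order=5
step 2: discover 1; path=5>1; order=5,1
step 3: discover 2; path=5>2; order=5,1,2
step 4: discover 0; path=5>2>0; order=5,1,2,0
step 5: discover 6; path=5>2>0>6; order=5,1,2,0,6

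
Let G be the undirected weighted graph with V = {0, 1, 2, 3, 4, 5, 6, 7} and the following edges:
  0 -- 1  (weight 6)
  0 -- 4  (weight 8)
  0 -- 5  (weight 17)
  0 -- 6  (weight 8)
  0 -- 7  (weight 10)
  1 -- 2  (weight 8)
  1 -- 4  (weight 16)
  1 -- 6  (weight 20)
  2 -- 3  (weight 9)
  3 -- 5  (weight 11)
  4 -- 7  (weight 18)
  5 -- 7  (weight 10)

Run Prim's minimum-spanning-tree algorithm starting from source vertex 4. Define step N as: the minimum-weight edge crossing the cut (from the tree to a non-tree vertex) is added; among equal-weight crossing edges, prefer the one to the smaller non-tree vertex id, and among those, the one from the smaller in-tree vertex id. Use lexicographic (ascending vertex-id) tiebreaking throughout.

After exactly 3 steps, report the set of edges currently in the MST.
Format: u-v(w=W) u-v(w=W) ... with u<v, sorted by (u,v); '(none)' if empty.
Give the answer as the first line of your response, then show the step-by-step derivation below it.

0-1(w=6) 0-4(w=8) 1-2(w=8)

step 1: add edge 0-4 (w=8); MST = {0-4(w=8)}
step 2: add edge 0-1 (w=6); MST = {0-1(w=6) 0-4(w=8)}
step 3: add edge 1-2 (w=8); MST = {0-1(w=6) 0-4(w=8) 1-2(w=8)}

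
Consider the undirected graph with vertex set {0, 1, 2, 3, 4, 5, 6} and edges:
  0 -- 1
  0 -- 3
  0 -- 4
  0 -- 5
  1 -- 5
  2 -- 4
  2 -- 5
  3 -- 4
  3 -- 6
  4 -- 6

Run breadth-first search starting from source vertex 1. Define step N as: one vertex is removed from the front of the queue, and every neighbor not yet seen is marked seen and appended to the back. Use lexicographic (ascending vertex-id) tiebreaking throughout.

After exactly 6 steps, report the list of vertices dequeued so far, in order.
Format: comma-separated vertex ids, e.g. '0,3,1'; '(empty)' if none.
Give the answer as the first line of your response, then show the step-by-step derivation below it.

1,0,5,3,4,2

step 1: dequeue 1; queue=[0,5]; order=1
step 2: dequeue 0; queue=[5,3,4]; order=1,0
step 3: dequeue 5; queue=[3,4,2]; order=1,0,5
step 4: dequeue 3; queue=[4,2,6]; order=1,0,5,3
step 5: dequeue 4; queue=[2,6]; order=1,0,5,3,4
step 6: dequeue 2; queue=[6]; order=1,0,5,3,4,2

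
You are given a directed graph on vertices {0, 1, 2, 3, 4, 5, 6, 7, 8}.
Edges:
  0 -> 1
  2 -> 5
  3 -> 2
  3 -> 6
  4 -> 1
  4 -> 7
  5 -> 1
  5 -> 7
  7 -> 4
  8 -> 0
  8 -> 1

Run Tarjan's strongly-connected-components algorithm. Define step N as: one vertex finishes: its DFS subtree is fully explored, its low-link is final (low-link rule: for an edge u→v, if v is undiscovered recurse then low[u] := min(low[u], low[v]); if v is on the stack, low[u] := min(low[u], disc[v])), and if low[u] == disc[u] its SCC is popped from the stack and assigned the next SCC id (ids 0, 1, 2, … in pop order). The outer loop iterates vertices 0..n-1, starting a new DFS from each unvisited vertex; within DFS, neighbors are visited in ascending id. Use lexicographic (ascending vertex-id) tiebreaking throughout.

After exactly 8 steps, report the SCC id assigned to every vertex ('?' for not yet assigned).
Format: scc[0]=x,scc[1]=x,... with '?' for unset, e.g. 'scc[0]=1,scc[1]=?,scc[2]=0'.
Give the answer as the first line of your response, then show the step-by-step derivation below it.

scc[0]=1,scc[1]=0,scc[2]=4,scc[3]=6,scc[4]=2,scc[5]=3,scc[6]=5,scc[7]=2,scc[8]=?

step 1: low=(low[0]=0,low[1]=1,low[2]=?,low[3]=?,low[4]=?,low[5]=?,low[6]=?,low[7]=?,low[8]=?); scc=(scc[0]=?,scc[1]=0,scc[2]=?,scc[3]=?,scc[4]=?,scc[5]=?,scc[6]=?,scc[7]=?,scc[8]=?)
step 2: low=(low[0]=0,low[1]=1,low[2]=?,low[3]=?,low[4]=?,low[5]=?,low[6]=?,low[7]=?,low[8]=?); scc=(scc[0]=1,scc[1]=0,scc[2]=?,scc[3]=?,scc[4]=?,scc[5]=?,scc[6]=?,scc[7]=?,scc[8]=?)
step 3: low=(low[0]=0,low[1]=1,low[2]=2,low[3]=?,low[4]=4,low[5]=3,low[6]=?,low[7]=4,low[8]=?); scc=(scc[0]=1,scc[1]=0,scc[2]=?,scc[3]=?,scc[4]=?,scc[5]=?,scc[6]=?,scc[7]=?,scc[8]=?)
step 4: low=(low[0]=0,low[1]=1,low[2]=2,low[3]=?,low[4]=4,low[5]=3,low[6]=?,low[7]=4,low[8]=?); scc=(scc[0]=1,scc[1]=0,scc[2]=?,scc[3]=?,scc[4]=2,scc[5]=?,scc[6]=?,scc[7]=2,scc[8]=?)
step 5: low=(low[0]=0,low[1]=1,low[2]=2,low[3]=?,low[4]=4,low[5]=3,low[6]=?,low[7]=4,low[8]=?); scc=(scc[0]=1,scc[1]=0,scc[2]=?,scc[3]=?,scc[4]=2,scc[5]=3,scc[6]=?,scc[7]=2,scc[8]=?)
step 6: low=(low[0]=0,low[1]=1,low[2]=2,low[3]=?,low[4]=4,low[5]=3,low[6]=?,low[7]=4,low[8]=?); scc=(scc[0]=1,scc[1]=0,scc[2]=4,scc[3]=?,scc[4]=2,scc[5]=3,scc[6]=?,scc[7]=2,scc[8]=?)
step 7: low=(low[0]=0,low[1]=1,low[2]=2,low[3]=6,low[4]=4,low[5]=3,low[6]=7,low[7]=4,low[8]=?); scc=(scc[0]=1,scc[1]=0,scc[2]=4,scc[3]=?,scc[4]=2,scc[5]=3,scc[6]=5,scc[7]=2,scc[8]=?)
step 8: low=(low[0]=0,low[1]=1,low[2]=2,low[3]=6,low[4]=4,low[5]=3,low[6]=7,low[7]=4,low[8]=?); scc=(scc[0]=1,scc[1]=0,scc[2]=4,scc[3]=6,scc[4]=2,scc[5]=3,scc[6]=5,scc[7]=2,scc[8]=?)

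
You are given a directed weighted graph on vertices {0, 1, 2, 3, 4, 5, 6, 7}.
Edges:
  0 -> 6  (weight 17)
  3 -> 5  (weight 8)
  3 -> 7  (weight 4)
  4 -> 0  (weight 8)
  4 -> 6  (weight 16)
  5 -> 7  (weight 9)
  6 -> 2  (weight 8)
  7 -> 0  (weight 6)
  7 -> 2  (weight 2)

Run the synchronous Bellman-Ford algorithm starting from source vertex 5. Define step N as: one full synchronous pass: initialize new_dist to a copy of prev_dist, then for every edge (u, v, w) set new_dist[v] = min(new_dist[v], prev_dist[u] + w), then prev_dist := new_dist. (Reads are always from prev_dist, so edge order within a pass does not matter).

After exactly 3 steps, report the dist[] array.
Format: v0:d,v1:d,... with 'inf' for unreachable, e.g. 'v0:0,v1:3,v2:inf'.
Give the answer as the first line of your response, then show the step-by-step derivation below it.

v0:15,v1:inf,v2:11,v3:inf,v4:inf,v5:0,v6:32,v7:9

step 1: dist = v0:inf,v1:inf,v2:inf,v3:inf,v4:inf,v5:0,v6:inf,v7:9
step 2: dist = v0:15,v1:inf,v2:11,v3:inf,v4:inf,v5:0,v6:inf,v7:9
step 3: dist = v0:15,v1:inf,v2:11,v3:inf,v4:inf,v5:0,v6:32,v7:9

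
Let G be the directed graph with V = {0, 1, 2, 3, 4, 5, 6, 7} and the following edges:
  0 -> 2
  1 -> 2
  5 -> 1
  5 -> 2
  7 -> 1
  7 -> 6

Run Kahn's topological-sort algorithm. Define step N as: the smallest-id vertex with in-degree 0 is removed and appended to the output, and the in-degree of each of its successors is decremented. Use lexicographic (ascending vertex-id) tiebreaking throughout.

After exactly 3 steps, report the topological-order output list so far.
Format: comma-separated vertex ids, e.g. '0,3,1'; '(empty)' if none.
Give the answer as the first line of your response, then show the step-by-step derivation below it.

0,3,4

step 1: output 0; order=[0]; indeg=(0,2,2,0,0,0,1,0)
step 2: output 3; order=[0,3]; indeg=(0,2,2,0,0,0,1,0)
step 3: output 4; order=[0,3,4]; indeg=(0,2,2,0,0,0,1,0)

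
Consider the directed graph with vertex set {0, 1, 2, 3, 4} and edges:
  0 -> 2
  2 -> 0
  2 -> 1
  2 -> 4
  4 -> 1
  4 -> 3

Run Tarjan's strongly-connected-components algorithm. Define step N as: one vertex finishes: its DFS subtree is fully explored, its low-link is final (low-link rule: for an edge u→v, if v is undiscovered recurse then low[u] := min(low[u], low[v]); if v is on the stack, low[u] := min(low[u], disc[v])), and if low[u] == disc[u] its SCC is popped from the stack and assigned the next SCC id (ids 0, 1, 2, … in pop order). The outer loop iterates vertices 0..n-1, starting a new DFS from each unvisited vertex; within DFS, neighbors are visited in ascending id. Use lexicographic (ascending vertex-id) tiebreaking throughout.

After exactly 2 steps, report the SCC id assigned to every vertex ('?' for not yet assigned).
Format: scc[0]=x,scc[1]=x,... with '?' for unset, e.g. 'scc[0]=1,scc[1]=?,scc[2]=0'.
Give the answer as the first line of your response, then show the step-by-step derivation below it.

scc[0]=?,scc[1]=0,scc[2]=?,scc[3]=1,scc[4]=?

step 1: low=(low[0]=0,low[1]=2,low[2]=0,low[3]=?,low[4]=?); scc=(scc[0]=?,scc[1]=0,scc[2]=?,scc[3]=?,scc[4]=?)
step 2: low=(low[0]=0,low[1]=2,low[2]=0,low[3]=4,low[4]=3); scc=(scc[0]=?,scc[1]=0,scc[2]=?,scc[3]=1,scc[4]=?)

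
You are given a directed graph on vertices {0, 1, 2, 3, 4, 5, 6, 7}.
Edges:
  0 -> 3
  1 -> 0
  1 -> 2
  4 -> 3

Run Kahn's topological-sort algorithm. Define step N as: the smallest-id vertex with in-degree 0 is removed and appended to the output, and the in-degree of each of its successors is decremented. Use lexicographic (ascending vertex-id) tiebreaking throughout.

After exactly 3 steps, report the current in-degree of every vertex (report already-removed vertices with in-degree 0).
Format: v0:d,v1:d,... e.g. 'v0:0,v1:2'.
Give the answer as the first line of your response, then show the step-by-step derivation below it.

v0:0,v1:0,v2:0,v3:1,v4:0,v5:0,v6:0,v7:0

step 1: output 1; order=[1]; indeg=(0,0,0,2,0,0,0,0)
step 2: output 0; order=[1,0]; indeg=(0,0,0,1,0,0,0,0)
step 3: output 2; order=[1,0,2]; indeg=(0,0,0,1,0,0,0,0)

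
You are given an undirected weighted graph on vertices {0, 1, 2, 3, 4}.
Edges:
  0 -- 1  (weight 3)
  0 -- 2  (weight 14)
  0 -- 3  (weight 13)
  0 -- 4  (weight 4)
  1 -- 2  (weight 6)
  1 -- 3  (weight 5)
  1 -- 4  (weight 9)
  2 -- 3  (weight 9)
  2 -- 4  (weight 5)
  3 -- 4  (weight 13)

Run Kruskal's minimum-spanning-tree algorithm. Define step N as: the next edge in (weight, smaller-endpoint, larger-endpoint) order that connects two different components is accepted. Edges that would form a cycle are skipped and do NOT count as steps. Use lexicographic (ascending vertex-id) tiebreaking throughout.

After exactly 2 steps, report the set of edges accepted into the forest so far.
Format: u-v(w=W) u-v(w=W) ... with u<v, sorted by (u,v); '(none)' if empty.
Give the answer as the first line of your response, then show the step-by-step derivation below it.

0-1(w=3) 0-4(w=4)

step 1: add edge 0-1 (w=3); MST = {0-1(w=3)}
step 2: add edge 0-4 (w=4); MST = {0-1(w=3) 0-4(w=4)}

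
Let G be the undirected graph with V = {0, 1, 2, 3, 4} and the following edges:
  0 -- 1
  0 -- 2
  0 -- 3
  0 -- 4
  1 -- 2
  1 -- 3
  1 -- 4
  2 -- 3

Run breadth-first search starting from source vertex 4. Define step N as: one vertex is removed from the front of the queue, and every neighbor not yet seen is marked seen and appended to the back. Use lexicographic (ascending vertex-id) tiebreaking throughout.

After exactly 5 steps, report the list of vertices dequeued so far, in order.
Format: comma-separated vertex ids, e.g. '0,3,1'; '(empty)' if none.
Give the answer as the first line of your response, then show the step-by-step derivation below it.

4,0,1,2,3

step 1: dequeue 4; queue=[0,1]; order=4
step 2: dequeue 0; queue=[1,2,3]; order=4,0
step 3: dequeue 1; queue=[2,3]; order=4,0,1
step 4: dequeue 2; queue=[3]; order=4,0,1,2
step 5: dequeue 3; queue=[(empty)]; order=4,0,1,2,3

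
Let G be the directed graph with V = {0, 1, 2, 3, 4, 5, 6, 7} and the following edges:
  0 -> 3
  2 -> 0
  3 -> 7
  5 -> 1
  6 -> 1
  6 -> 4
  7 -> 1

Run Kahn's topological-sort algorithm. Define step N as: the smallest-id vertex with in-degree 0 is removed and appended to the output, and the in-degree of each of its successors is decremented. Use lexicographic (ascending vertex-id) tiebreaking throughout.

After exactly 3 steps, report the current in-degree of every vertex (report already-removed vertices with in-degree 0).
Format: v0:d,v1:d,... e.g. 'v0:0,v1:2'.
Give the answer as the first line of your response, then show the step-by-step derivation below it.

v0:0,v1:3,v2:0,v3:0,v4:1,v5:0,v6:0,v7:0

step 1: output 2; order=[2]; indeg=(0,3,0,1,1,0,0,1)
step 2: output 0; order=[2,0]; indeg=(0,3,0,0,1,0,0,1)
step 3: output 3; order=[2,0,3]; indeg=(0,3,0,0,1,0,0,0)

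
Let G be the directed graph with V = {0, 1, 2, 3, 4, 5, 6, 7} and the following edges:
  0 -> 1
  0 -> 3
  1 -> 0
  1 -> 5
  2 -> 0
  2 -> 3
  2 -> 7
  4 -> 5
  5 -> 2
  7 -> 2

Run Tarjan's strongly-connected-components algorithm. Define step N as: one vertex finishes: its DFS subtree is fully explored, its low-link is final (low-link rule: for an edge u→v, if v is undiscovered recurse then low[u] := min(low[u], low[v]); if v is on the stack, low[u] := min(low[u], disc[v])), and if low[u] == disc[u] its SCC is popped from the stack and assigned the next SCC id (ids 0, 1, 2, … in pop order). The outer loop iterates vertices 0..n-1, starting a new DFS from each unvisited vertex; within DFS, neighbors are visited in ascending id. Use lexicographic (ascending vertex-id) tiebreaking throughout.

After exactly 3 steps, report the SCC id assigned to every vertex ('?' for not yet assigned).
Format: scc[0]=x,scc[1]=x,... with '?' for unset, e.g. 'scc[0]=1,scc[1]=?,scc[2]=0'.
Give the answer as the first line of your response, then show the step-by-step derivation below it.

scc[0]=?,scc[1]=?,scc[2]=?,scc[3]=0,scc[4]=?,scc[5]=?,scc[6]=?,scc[7]=?

step 1: low=(low[0]=0,low[1]=0,low[2]=0,low[3]=4,low[4]=?,low[5]=2,low[6]=?,low[7]=?); scc=(scc[0]=?,scc[1]=?,scc[2]=?,scc[3]=0,scc[4]=?,scc[5]=?,scc[6]=?,scc[7]=?)
step 2: low=(low[0]=0,low[1]=0,low[2]=0,low[3]=4,low[4]=?,low[5]=2,low[6]=?,low[7]=3); scc=(scc[0]=?,scc[1]=?,scc[2]=?,scc[3]=0,scc[4]=?,scc[5]=?,scc[6]=?,scc[7]=?)
step 3: low=(low[0]=0,low[1]=0,low[2]=0,low[3]=4,low[4]=?,low[5]=2,low[6]=?,low[7]=3); scc=(scc[0]=?,scc[1]=?,scc[2]=?,scc[3]=0,scc[4]=?,scc[5]=?,scc[6]=?,scc[7]=?)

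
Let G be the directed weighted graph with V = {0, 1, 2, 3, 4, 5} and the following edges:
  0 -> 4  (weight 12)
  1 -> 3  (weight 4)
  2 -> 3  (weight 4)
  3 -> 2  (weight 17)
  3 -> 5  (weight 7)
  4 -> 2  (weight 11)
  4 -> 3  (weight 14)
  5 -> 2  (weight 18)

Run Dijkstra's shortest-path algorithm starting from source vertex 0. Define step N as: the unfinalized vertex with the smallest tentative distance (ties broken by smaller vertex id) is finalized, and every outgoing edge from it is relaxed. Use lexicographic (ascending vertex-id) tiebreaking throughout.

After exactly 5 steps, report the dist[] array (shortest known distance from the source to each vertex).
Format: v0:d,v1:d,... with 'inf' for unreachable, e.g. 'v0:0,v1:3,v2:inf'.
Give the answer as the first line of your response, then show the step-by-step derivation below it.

v0:0,v1:inf,v2:23,v3:26,v4:12,v5:33

step 1: dist = v0:0,v1:inf,v2:inf,v3:inf,v4:12,v5:inf
step 2: dist = v0:0,v1:inf,v2:23,v3:26,v4:12,v5:inf
step 3: dist = v0:0,v1:inf,v2:23,v3:26,v4:12,v5:inf
step 4: dist = v0:0,v1:inf,v2:23,v3:26,v4:12,v5:33
step 5: dist = v0:0,v1:inf,v2:23,v3:26,v4:12,v5:33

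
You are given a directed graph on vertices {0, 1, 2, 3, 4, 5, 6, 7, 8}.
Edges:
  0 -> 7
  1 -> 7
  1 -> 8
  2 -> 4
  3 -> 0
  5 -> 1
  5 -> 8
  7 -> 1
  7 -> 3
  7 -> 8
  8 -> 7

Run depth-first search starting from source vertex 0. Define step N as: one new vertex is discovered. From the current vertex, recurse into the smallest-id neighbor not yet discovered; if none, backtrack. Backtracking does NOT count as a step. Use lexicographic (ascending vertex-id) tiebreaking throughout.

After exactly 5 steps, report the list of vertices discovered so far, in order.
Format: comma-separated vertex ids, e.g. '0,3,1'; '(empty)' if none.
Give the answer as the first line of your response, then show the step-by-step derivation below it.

0,7,1,8,3

step 1: discover 0; path=0; order=0
step 2: discover 7; path=0>7; order=0,7
step 3: discover 1; path=0>7>1; order=0,7,1
step 4: discover 8; path=0>7>1>8; order=0,7,1,8
step 5: discover 3; path=0>7>3; order=0,7,1,8,3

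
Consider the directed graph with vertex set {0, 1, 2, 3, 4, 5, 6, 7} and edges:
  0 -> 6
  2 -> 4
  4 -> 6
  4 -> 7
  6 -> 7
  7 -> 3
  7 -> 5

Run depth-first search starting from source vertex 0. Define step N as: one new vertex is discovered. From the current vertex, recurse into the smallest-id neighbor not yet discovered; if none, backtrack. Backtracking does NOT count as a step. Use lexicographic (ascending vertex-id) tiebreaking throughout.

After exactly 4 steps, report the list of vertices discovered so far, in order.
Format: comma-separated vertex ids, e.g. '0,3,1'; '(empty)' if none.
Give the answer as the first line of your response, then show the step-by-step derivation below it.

0,6,7,3

step 1: discover 0; path=0; order=0
step 2: discover 6; path=0>6; order=0,6
step 3: discover 7; path=0>6>7; order=0,6,7
step 4: discover 3; path=0>6>7>3; order=0,6,7,3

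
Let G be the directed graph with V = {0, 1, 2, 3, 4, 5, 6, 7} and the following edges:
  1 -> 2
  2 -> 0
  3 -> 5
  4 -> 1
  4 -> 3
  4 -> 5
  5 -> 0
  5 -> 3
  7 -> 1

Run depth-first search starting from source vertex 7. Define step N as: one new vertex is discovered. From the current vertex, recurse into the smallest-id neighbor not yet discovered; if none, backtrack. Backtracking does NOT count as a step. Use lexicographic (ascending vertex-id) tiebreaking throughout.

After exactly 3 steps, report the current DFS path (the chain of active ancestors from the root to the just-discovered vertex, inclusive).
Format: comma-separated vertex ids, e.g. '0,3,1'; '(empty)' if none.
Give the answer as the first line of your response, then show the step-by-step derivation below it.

7,1,2

step 1: discover 7; path=7; order=7
step 2: discover 1; path=7>1; order=7,1
step 3: discover 2; path=7>1>2; order=7,1,2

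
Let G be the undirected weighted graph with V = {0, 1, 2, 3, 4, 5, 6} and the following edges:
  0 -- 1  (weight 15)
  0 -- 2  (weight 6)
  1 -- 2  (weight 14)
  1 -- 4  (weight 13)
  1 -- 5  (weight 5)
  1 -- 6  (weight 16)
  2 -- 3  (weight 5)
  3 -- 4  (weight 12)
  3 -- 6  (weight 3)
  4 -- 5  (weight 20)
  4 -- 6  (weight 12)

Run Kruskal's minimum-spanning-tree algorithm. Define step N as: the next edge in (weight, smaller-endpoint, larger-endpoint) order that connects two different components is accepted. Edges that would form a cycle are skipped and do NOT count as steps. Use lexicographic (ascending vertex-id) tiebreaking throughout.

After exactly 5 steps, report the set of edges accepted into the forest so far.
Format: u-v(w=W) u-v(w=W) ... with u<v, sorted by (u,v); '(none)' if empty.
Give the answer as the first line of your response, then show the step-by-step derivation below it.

0-2(w=6) 1-5(w=5) 2-3(w=5) 3-4(w=12) 3-6(w=3)

step 1: add edge 3-6 (w=3); MST = {3-6(w=3)}
step 2: add edge 1-5 (w=5); MST = {1-5(w=5) 3-6(w=3)}
step 3: add edge 2-3 (w=5); MST = {1-5(w=5) 2-3(w=5) 3-6(w=3)}
step 4: add edge 0-2 (w=6); MST = {0-2(w=6) 1-5(w=5) 2-3(w=5) 3-6(w=3)}
step 5: add edge 3-4 (w=12); MST = {0-2(w=6) 1-5(w=5) 2-3(w=5) 3-4(w=12) 3-6(w=3)}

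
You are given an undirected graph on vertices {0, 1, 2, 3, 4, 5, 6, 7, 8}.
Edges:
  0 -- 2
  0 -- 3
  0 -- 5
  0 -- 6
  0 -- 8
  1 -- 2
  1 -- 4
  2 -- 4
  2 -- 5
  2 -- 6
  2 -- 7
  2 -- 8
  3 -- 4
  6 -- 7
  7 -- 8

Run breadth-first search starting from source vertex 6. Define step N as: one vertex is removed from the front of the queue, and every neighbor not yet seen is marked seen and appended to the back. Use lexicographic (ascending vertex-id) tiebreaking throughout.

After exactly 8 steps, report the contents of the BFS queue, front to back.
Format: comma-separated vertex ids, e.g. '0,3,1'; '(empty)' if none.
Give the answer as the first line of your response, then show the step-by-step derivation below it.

4

step 1: dequeue 6; queue=[0,2,7]; order=6
step 2: dequeue 0; queue=[2,7,3,5,8]; order=6,0
step 3: dequeue 2; queue=[7,3,5,8,1,4]; order=6,0,2
step 4: dequeue 7; queue=[3,5,8,1,4]; order=6,0,2,7
step 5: dequeue 3; queue=[5,8,1,4]; order=6,0,2,7,3
step 6: dequeue 5; queue=[8,1,4]; order=6,0,2,7,3,5
step 7: dequeue 8; queue=[1,4]; order=6,0,2,7,3,5,8
step 8: dequeue 1; queue=[4]; order=6,0,2,7,3,5,8,1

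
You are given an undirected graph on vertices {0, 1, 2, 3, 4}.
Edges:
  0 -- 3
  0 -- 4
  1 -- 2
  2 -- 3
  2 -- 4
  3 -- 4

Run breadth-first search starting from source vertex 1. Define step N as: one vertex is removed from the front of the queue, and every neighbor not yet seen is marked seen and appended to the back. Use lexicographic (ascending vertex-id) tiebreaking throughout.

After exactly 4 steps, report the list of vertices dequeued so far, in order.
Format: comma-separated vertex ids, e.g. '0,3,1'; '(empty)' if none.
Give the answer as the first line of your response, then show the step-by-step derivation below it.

1,2,3,4

step 1: dequeue 1; queue=[2]; order=1
step 2: dequeue 2; queue=[3,4]; order=1,2
step 3: dequeue 3; queue=[4,0]; order=1,2,3
step 4: dequeue 4; queue=[0]; order=1,2,3,4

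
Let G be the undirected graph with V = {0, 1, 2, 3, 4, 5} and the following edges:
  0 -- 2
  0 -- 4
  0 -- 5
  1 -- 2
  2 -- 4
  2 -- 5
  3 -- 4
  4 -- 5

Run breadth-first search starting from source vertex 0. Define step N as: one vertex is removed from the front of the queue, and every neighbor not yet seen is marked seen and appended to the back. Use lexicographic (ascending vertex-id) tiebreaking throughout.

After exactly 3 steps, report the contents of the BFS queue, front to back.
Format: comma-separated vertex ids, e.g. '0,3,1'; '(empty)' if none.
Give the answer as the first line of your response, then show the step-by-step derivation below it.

5,1,3

step 1: dequeue 0; queue=[2,4,5]; order=0
step 2: dequeue 2; queue=[4,5,1]; order=0,2
step 3: dequeue 4; queue=[5,1,3]; order=0,2,4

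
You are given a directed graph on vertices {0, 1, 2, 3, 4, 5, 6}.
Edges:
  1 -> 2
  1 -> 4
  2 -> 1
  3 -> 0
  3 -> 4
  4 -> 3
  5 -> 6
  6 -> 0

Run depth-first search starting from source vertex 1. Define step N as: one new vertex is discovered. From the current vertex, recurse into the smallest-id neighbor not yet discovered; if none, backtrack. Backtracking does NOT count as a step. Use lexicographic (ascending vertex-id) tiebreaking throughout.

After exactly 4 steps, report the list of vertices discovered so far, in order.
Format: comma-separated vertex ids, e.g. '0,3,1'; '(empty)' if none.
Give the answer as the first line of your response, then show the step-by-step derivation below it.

1,2,4,3

step 1: discover 1; path=1; order=1
step 2: discover 2; path=1>2; order=1,2
step 3: discover 4; path=1>4; order=1,2,4
step 4: discover 3; path=1>4>3; order=1,2,4,3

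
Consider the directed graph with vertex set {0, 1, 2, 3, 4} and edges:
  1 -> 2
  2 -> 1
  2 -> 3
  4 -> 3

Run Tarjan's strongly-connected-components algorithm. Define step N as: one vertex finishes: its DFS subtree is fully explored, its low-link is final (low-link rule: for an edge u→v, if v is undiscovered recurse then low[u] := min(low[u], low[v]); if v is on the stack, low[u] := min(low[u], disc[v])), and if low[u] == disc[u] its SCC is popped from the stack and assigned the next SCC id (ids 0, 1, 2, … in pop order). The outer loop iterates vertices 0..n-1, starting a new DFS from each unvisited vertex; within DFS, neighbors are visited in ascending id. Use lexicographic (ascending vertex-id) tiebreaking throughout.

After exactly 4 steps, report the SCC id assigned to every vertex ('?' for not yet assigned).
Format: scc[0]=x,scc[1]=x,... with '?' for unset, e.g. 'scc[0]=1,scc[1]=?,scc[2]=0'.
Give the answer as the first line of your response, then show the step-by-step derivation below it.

scc[0]=0,scc[1]=2,scc[2]=2,scc[3]=1,scc[4]=?

step 1: low=(low[0]=0,low[1]=?,low[2]=?,low[3]=?,low[4]=?); scc=(scc[0]=0,scc[1]=?,scc[2]=?,scc[3]=?,scc[4]=?)
step 2: low=(low[0]=0,low[1]=1,low[2]=1,low[3]=3,low[4]=?); scc=(scc[0]=0,scc[1]=?,scc[2]=?,scc[3]=1,scc[4]=?)
step 3: low=(low[0]=0,low[1]=1,low[2]=1,low[3]=3,low[4]=?); scc=(scc[0]=0,scc[1]=?,scc[2]=?,scc[3]=1,scc[4]=?)
step 4: low=(low[0]=0,low[1]=1,low[2]=1,low[3]=3,low[4]=?); scc=(scc[0]=0,scc[1]=2,scc[2]=2,scc[3]=1,scc[4]=?)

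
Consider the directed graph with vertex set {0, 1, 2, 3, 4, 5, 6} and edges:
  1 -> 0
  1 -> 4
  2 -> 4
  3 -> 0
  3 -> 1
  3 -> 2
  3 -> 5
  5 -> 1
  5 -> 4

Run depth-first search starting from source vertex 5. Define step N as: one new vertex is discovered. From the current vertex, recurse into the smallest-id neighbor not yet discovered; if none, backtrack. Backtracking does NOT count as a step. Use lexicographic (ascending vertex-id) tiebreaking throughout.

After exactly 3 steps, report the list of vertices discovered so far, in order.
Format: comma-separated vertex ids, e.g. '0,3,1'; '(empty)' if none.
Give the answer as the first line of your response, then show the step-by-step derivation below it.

5,1,0

step 1: discover 5; path=5; order=5
step 2: discover 1; path=5>1; order=5,1
step 3: discover 0; path=5>1>0; order=5,1,0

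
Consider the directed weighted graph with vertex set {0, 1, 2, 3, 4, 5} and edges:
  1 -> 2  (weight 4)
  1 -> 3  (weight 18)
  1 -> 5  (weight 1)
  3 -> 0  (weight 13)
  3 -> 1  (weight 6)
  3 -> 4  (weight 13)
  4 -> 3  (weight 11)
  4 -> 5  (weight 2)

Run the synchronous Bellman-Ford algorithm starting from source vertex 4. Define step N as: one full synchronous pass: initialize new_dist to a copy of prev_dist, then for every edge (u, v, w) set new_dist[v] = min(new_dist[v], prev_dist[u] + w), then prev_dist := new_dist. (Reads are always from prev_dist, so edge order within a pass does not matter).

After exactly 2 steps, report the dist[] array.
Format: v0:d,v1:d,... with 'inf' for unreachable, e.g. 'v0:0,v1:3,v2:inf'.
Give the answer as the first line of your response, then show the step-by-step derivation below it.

v0:24,v1:17,v2:inf,v3:11,v4:0,v5:2

step 1: dist = v0:inf,v1:inf,v2:inf,v3:11,v4:0,v5:2
step 2: dist = v0:24,v1:17,v2:inf,v3:11,v4:0,v5:2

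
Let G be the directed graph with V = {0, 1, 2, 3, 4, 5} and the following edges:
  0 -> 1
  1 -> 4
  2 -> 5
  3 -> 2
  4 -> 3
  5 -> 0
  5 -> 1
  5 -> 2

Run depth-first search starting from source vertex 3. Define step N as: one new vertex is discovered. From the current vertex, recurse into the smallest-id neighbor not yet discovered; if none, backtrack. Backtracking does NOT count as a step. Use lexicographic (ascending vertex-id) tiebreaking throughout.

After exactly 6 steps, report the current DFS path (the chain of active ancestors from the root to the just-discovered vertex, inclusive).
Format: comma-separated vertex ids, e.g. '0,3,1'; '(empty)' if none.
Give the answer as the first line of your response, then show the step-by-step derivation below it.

3,2,5,0,1,4

step 1: discover 3; path=3; order=3
step 2: discover 2; path=3>2; order=3,2
step 3: discover 5; path=3>2>5; order=3,2,5
step 4: discover 0; path=3>2>5>0; order=3,2,5,0
step 5: discover 1; path=3>2>5>0>1; order=3,2,5,0,1
step 6: discover 4; path=3>2>5>0>1>4; order=3,2,5,0,1,4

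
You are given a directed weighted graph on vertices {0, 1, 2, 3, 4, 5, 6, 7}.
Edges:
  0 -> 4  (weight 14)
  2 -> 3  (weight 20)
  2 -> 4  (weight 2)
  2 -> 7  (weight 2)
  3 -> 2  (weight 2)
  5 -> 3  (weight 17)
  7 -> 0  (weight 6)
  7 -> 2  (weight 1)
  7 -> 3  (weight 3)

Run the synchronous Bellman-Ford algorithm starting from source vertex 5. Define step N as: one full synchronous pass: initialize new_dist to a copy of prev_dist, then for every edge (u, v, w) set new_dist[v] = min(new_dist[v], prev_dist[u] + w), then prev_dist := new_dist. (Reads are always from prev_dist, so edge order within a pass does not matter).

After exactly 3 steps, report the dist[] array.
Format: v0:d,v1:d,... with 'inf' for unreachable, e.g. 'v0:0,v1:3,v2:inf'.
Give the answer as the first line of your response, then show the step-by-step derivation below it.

v0:inf,v1:inf,v2:19,v3:17,v4:21,v5:0,v6:inf,v7:21

step 1: dist = v0:inf,v1:inf,v2:inf,v3:17,v4:inf,v5:0,v6:inf,v7:inf
step 2: dist = v0:inf,v1:inf,v2:19,v3:17,v4:inf,v5:0,v6:inf,v7:inf
step 3: dist = v0:inf,v1:inf,v2:19,v3:17,v4:21,v5:0,v6:inf,v7:21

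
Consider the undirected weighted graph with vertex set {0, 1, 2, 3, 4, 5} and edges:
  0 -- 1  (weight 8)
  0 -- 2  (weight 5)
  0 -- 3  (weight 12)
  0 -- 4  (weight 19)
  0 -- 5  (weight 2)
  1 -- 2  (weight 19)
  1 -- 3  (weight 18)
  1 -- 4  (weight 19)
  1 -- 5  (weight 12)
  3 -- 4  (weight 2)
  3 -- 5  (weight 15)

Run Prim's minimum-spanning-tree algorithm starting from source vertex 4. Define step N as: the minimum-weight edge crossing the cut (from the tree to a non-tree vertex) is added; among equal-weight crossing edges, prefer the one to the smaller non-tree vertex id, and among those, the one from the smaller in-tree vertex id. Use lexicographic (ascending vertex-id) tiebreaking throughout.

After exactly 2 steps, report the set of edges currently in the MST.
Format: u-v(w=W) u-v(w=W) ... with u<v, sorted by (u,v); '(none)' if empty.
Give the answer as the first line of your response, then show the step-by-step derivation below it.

0-3(w=12) 3-4(w=2)

step 1: add edge 3-4 (w=2); MST = {3-4(w=2)}
step 2: add edge 0-3 (w=12); MST = {0-3(w=12) 3-4(w=2)}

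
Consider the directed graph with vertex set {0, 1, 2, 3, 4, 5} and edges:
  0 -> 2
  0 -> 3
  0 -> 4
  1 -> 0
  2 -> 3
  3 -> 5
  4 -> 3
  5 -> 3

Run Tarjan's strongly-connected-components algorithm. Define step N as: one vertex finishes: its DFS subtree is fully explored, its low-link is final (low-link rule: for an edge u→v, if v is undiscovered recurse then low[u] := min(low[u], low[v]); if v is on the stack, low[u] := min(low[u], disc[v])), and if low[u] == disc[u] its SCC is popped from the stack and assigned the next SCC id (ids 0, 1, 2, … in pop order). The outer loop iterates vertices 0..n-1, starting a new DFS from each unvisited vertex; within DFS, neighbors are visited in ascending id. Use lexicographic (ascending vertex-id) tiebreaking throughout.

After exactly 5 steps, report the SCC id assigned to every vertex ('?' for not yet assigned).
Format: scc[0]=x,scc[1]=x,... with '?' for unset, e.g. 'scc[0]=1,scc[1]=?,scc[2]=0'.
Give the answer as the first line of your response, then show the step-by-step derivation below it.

scc[0]=3,scc[1]=?,scc[2]=1,scc[3]=0,scc[4]=2,scc[5]=0

step 1: low=(low[0]=0,low[1]=?,low[2]=1,low[3]=2,low[4]=?,low[5]=2); scc=(scc[0]=?,scc[1]=?,scc[2]=?,scc[3]=?,scc[4]=?,scc[5]=?)
step 2: low=(low[0]=0,low[1]=?,low[2]=1,low[3]=2,low[4]=?,low[5]=2); scc=(scc[0]=?,scc[1]=?,scc[2]=?,scc[3]=0,scc[4]=?,scc[5]=0)
step 3: low=(low[0]=0,low[1]=?,low[2]=1,low[3]=2,low[4]=?,low[5]=2); scc=(scc[0]=?,scc[1]=?,scc[2]=1,scc[3]=0,scc[4]=?,scc[5]=0)
step 4: low=(low[0]=0,low[1]=?,low[2]=1,low[3]=2,low[4]=4,low[5]=2); scc=(scc[0]=?,scc[1]=?,scc[2]=1,scc[3]=0,scc[4]=2,scc[5]=0)
step 5: low=(low[0]=0,low[1]=?,low[2]=1,low[3]=2,low[4]=4,low[5]=2); scc=(scc[0]=3,scc[1]=?,scc[2]=1,scc[3]=0,scc[4]=2,scc[5]=0)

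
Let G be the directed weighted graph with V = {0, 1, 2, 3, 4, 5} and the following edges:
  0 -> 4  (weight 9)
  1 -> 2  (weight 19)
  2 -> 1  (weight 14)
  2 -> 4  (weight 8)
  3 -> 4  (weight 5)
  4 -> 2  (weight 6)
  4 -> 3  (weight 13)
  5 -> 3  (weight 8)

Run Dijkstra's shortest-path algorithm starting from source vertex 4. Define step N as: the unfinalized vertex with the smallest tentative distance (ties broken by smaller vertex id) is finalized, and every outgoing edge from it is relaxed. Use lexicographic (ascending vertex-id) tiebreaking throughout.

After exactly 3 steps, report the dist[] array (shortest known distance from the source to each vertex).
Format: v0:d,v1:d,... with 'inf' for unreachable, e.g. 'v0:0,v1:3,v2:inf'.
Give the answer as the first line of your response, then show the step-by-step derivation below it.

v0:inf,v1:20,v2:6,v3:13,v4:0,v5:inf

step 1: dist = v0:inf,v1:inf,v2:6,v3:13,v4:0,v5:inf
step 2: dist = v0:inf,v1:20,v2:6,v3:13,v4:0,v5:inf
step 3: dist = v0:inf,v1:20,v2:6,v3:13,v4:0,v5:inf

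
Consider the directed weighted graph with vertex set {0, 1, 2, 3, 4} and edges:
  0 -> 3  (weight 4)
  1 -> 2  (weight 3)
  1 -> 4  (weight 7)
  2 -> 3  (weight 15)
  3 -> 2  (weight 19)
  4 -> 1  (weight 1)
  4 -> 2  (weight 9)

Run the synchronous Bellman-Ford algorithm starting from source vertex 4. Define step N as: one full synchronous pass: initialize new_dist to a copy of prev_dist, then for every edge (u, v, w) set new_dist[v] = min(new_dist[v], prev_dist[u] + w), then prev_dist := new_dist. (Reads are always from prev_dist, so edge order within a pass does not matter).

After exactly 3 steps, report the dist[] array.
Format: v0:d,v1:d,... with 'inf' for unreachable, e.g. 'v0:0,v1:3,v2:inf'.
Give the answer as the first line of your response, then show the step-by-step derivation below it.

v0:inf,v1:1,v2:4,v3:19,v4:0

step 1: dist = v0:inf,v1:1,v2:9,v3:inf,v4:0
step 2: dist = v0:inf,v1:1,v2:4,v3:24,v4:0
step 3: dist = v0:inf,v1:1,v2:4,v3:19,v4:0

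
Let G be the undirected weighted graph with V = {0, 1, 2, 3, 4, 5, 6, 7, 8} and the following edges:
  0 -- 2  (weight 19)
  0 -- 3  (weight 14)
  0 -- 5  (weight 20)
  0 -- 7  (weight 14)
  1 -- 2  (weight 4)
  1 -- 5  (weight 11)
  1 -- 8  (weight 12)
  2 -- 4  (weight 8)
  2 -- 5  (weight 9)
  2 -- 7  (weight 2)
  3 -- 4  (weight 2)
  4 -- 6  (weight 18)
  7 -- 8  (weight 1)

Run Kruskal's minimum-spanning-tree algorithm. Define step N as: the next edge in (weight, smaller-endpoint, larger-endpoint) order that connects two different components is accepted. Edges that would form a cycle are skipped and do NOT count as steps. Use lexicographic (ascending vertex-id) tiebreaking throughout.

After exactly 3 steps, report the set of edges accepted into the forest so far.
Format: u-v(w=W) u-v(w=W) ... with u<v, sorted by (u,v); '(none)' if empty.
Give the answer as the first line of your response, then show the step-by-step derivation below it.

2-7(w=2) 3-4(w=2) 7-8(w=1)

step 1: add edge 7-8 (w=1); MST = {7-8(w=1)}
step 2: add edge 2-7 (w=2); MST = {2-7(w=2) 7-8(w=1)}
step 3: add edge 3-4 (w=2); MST = {2-7(w=2) 3-4(w=2) 7-8(w=1)}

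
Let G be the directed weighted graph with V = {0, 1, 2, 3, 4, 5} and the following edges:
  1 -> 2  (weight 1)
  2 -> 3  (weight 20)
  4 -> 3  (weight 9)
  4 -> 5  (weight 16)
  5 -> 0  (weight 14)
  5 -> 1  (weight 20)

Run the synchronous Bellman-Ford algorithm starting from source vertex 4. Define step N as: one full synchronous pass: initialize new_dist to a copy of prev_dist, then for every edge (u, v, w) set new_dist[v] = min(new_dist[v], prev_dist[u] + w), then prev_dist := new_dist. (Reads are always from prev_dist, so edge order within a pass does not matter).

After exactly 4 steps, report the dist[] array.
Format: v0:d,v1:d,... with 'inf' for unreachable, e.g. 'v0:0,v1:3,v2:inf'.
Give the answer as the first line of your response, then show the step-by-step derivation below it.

v0:30,v1:36,v2:37,v3:9,v4:0,v5:16

step 1: dist = v0:inf,v1:inf,v2:inf,v3:9,v4:0,v5:16
step 2: dist = v0:30,v1:36,v2:inf,v3:9,v4:0,v5:16
step 3: dist = v0:30,v1:36,v2:37,v3:9,v4:0,v5:16
step 4: dist = v0:30,v1:36,v2:37,v3:9,v4:0,v5:16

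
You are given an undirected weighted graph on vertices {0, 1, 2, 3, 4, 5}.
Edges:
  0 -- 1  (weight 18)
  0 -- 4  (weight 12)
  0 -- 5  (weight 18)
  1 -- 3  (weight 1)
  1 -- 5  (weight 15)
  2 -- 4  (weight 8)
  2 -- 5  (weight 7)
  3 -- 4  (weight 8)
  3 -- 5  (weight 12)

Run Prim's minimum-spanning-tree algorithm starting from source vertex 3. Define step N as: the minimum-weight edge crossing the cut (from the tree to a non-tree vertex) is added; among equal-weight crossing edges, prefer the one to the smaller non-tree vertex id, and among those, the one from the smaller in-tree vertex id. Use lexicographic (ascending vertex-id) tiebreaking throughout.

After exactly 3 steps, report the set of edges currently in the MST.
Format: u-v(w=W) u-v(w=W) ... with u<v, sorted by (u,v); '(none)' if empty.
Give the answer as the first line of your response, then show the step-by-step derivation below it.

1-3(w=1) 2-4(w=8) 3-4(w=8)

step 1: add edge 1-3 (w=1); MST = {1-3(w=1)}
step 2: add edge 3-4 (w=8); MST = {1-3(w=1) 3-4(w=8)}
step 3: add edge 2-4 (w=8); MST = {1-3(w=1) 2-4(w=8) 3-4(w=8)}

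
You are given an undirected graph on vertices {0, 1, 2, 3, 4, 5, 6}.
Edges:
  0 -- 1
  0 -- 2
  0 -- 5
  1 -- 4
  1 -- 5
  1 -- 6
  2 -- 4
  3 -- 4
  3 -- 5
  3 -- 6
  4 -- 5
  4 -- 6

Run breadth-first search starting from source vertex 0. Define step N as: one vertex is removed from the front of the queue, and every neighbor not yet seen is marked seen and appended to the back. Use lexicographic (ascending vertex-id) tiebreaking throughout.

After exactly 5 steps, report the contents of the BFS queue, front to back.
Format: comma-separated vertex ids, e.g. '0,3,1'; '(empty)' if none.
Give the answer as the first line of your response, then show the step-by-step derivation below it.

6,3

step 1: dequeue 0; queue=[1,2,5]; order=0
step 2: dequeue 1; queue=[2,5,4,6]; order=0,1
step 3: dequeue 2; queue=[5,4,6]; order=0,1,2
step 4: dequeue 5; queue=[4,6,3]; order=0,1,2,5
step 5: dequeue 4; queue=[6,3]; order=0,1,2,5,4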